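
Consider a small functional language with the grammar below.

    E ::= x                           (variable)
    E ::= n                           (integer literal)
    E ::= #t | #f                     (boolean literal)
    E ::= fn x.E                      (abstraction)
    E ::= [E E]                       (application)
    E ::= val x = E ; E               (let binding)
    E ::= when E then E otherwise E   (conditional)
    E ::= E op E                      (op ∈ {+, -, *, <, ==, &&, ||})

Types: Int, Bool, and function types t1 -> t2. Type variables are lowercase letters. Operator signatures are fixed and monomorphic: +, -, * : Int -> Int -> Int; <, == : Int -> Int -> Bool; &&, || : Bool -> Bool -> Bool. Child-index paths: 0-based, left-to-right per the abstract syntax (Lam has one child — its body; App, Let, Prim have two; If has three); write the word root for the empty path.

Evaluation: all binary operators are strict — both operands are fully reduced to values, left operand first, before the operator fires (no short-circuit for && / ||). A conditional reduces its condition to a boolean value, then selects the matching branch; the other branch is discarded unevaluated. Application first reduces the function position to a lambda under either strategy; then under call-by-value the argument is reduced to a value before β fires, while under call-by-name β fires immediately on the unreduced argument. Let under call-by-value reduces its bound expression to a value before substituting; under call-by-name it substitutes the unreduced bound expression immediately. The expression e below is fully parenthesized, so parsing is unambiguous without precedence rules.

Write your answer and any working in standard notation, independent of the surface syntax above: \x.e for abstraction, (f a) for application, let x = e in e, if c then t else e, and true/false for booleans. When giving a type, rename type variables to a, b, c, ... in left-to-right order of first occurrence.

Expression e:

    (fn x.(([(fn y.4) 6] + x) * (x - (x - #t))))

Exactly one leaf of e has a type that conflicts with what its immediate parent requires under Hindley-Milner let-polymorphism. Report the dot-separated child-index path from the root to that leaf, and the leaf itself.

Answer: 0.1.1.1 : true

Working:
\y._ : b -> Int
  unify b -> Int ~ Int -> c
  unify b ~ Int
  unify Int ~ c
_ _ : Int
  unify Int ~ Int
x : a
  unify a ~ Int
  unify Int ~ Int
x : Int
  unify Int ~ Int
x : Int
  unify Int ~ Int
  unify Bool ~ Int
  FAIL: mismatch Bool ~ Int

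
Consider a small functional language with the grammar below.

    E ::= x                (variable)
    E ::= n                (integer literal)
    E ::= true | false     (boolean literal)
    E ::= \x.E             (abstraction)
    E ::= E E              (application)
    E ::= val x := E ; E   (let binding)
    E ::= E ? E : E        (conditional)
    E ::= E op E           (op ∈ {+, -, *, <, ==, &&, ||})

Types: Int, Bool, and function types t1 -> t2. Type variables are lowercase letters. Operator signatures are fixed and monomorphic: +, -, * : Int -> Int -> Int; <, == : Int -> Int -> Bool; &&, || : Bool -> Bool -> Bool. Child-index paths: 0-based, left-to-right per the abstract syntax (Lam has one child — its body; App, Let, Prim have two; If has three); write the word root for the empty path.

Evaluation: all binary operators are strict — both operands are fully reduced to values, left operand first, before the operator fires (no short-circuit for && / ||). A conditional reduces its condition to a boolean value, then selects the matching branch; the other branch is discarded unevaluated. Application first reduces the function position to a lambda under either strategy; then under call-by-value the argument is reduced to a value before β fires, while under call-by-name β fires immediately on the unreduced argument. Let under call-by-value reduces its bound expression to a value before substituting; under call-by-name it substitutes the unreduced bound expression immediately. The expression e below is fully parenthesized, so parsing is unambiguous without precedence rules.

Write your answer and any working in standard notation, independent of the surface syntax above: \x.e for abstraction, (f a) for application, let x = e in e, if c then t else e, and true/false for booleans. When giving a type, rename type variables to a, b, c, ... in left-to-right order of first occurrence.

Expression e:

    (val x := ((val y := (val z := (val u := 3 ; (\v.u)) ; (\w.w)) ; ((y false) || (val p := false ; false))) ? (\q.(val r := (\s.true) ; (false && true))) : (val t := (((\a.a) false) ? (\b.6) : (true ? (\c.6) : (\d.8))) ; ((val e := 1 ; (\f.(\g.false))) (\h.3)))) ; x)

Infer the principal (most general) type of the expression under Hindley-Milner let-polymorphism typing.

Answer: a -> Bool

Derivation:
let u : Int
u : Int
\v._ : a -> Int
let z : forall. a -> Int
w : b
\w._ : b -> b
let y : forall. b -> b
y : c -> c
  unify c -> c ~ Bool -> d
  unify c ~ Bool
  unify Bool ~ d
_ _ : Bool
  unify Bool ~ Bool
let p : Bool
  unify Bool ~ Bool
  unify Bool ~ Bool
\s._ : f -> Bool
let r : forall. f -> Bool
  unify Bool ~ Bool
  unify Bool ~ Bool
\q._ : e -> Bool
a : g
\a._ : g -> g
  unify g -> g ~ Bool -> h
  unify g ~ Bool
  unify Bool ~ h
_ _ : Bool
  unify Bool ~ Bool
\b._ : i -> Int
  unify Bool ~ Bool
\c._ : j -> Int
\d._ : k -> Int
  unify j -> Int ~ k -> Int
  unify j ~ k
  unify Int ~ Int
  unify i -> Int ~ k -> Int
  unify i ~ k
  unify Int ~ Int
let t : forall. k -> Int
let e : Int
\g._ : m -> Bool
\f._ : l -> m -> Bool
\h._ : n -> Int
  unify l -> m -> Bool ~ (n -> Int) -> o
  unify l ~ n -> Int
  unify m -> Bool ~ o
_ _ : m -> Bool
  unify e -> Bool ~ m -> Bool
  unify e ~ m
  unify Bool ~ Bool
let x : forall. m -> Bool
x : p -> Bool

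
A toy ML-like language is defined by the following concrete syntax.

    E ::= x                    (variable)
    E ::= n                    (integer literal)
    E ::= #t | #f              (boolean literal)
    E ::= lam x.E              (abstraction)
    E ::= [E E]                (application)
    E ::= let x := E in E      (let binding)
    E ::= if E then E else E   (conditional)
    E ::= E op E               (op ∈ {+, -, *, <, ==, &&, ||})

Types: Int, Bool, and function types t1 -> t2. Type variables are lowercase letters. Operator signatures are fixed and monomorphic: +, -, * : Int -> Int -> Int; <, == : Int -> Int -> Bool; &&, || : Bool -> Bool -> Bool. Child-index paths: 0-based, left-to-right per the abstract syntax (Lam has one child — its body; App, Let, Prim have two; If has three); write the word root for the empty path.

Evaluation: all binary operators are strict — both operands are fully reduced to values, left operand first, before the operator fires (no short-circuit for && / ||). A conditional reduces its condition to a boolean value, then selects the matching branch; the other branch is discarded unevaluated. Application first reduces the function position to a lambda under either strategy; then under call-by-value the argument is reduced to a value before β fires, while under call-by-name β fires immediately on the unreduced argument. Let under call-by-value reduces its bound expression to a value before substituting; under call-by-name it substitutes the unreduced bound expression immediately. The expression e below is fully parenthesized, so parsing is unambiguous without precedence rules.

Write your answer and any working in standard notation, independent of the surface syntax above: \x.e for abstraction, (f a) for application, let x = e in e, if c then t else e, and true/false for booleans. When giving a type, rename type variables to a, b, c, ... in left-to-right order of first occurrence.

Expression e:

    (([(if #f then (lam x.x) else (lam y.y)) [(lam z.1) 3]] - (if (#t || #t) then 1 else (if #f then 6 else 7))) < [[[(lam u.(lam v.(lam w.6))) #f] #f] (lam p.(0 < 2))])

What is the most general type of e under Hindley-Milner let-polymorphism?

Trace:
  unify Bool ~ Bool
x : a
\x._ : a -> a
y : b
\y._ : b -> b
  unify a -> a ~ b -> b
  unify a ~ b
  unify b ~ b
\z._ : c -> Int
  unify c -> Int ~ Int -> d
  unify c ~ Int
  unify Int ~ d
_ _ : Int
  unify b -> b ~ Int -> e
  unify b ~ Int
  unify Int ~ e
_ _ : Int
  unify Int ~ Int
  unify Bool ~ Bool
  unify Bool ~ Bool
  unify Bool ~ Bool
  unify Bool ~ Bool
  unify Int ~ Int
  unify Int ~ Int
  unify Int ~ Int
  unify Int ~ Int
\w._ : h -> Int
\v._ : g -> h -> Int
\u._ : f -> g -> h -> Int
  unify f -> g -> h -> Int ~ Bool -> i
  unify f ~ Bool
  unify g -> h -> Int ~ i
_ _ : g -> h -> Int
  unify g -> h -> Int ~ Bool -> j
  unify g ~ Bool
  unify h -> Int ~ j
_ _ : h -> Int
  unify Int ~ Int
  unify Int ~ Int
\p._ : k -> Bool
  unify h -> Int ~ (k -> Bool) -> l
  unify h ~ k -> Bool
  unify Int ~ l
_ _ : Int
  unify Int ~ Int

Answer: Bool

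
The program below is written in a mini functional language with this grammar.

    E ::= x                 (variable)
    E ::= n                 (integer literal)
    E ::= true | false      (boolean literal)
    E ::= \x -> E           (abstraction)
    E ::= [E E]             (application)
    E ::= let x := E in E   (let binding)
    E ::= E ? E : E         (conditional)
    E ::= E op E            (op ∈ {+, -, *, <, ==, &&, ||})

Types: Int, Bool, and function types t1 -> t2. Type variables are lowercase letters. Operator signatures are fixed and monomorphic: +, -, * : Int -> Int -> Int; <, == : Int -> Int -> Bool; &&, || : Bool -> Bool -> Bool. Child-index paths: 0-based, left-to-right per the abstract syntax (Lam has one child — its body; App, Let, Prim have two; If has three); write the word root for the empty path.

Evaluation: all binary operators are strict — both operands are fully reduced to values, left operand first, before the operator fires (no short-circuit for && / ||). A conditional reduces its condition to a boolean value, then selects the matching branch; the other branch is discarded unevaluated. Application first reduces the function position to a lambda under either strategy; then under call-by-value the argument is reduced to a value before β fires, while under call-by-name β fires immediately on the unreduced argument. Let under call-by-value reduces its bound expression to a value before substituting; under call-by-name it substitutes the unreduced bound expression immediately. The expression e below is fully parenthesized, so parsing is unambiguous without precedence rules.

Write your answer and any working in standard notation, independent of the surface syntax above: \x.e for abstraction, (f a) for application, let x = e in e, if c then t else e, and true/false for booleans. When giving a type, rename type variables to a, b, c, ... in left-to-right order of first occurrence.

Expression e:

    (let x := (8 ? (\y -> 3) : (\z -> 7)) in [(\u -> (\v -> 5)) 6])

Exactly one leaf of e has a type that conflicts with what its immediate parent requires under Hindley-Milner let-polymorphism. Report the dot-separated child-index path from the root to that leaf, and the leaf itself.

Working:
  unify Int ~ Bool
  FAIL: mismatch Int ~ Bool

Answer: 0.0 : 8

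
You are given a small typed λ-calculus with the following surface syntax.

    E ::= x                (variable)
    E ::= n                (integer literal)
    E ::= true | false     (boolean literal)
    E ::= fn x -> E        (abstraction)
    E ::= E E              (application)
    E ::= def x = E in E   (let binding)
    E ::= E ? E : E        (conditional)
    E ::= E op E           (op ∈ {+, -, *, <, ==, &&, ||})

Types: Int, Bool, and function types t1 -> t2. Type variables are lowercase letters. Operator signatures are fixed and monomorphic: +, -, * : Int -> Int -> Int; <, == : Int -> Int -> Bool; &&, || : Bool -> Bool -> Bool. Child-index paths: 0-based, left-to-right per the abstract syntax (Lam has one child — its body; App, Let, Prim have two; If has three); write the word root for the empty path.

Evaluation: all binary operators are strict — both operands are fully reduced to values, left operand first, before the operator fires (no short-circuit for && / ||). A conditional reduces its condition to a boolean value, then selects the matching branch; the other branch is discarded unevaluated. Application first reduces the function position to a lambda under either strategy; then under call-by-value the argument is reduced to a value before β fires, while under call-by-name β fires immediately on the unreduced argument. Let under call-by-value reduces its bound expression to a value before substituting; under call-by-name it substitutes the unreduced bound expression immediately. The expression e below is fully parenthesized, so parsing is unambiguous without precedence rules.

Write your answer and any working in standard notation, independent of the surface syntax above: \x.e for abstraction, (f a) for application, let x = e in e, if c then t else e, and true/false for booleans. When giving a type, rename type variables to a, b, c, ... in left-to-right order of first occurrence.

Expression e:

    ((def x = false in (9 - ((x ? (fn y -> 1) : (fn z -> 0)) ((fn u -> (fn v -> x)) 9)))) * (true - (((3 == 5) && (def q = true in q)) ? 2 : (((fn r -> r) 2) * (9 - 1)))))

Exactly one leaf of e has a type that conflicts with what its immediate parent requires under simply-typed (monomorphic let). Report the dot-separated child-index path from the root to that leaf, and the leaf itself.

Answer: 1.0 : true

Derivation:
let x : Bool
  unify Int ~ Int
x : Bool
  unify Bool ~ Bool
\y._ : a -> Int
\z._ : b -> Int
  unify a -> Int ~ b -> Int
  unify a ~ b
  unify Int ~ Int
x : Bool
\v._ : d -> Bool
\u._ : c -> d -> Bool
  unify c -> d -> Bool ~ Int -> e
  unify c ~ Int
  unify d -> Bool ~ e
_ _ : d -> Bool
  unify b -> Int ~ (d -> Bool) -> f
  unify b ~ d -> Bool
  unify Int ~ f
_ _ : Int
  unify Int ~ Int
  unify Int ~ Int
  unify Bool ~ Int
  FAIL: mismatch Bool ~ Int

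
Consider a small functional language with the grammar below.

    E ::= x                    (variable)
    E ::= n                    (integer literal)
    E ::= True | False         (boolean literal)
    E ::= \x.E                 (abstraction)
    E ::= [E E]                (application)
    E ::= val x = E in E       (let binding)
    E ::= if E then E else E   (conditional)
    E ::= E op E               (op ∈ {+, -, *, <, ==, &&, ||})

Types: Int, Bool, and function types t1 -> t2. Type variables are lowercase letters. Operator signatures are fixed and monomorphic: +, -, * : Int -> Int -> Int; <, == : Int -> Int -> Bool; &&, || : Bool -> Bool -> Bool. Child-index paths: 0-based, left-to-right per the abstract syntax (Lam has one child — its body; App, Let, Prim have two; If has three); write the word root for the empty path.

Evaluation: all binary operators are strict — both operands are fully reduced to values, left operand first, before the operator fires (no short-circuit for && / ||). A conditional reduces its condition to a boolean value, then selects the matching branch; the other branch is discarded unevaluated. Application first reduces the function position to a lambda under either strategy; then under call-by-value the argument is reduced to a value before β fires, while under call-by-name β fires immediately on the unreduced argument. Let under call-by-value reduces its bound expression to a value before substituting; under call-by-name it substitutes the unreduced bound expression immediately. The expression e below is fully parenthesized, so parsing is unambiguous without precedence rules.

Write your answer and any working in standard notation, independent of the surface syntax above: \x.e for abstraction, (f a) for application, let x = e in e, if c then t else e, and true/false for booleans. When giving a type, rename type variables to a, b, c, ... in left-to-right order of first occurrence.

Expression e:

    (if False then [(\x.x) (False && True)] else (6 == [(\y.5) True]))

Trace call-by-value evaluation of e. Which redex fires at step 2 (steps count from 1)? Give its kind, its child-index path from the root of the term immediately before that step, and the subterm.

Derivation:
step 0: (if false then ((\x.x) (false && true)) else (6 == ((\y.5) true)))
step 1: [if@root] (6 == ((\y.5) true))
step 2: [beta@1] (6 == 5)

Answer: beta at 1 : ((\y.5) true)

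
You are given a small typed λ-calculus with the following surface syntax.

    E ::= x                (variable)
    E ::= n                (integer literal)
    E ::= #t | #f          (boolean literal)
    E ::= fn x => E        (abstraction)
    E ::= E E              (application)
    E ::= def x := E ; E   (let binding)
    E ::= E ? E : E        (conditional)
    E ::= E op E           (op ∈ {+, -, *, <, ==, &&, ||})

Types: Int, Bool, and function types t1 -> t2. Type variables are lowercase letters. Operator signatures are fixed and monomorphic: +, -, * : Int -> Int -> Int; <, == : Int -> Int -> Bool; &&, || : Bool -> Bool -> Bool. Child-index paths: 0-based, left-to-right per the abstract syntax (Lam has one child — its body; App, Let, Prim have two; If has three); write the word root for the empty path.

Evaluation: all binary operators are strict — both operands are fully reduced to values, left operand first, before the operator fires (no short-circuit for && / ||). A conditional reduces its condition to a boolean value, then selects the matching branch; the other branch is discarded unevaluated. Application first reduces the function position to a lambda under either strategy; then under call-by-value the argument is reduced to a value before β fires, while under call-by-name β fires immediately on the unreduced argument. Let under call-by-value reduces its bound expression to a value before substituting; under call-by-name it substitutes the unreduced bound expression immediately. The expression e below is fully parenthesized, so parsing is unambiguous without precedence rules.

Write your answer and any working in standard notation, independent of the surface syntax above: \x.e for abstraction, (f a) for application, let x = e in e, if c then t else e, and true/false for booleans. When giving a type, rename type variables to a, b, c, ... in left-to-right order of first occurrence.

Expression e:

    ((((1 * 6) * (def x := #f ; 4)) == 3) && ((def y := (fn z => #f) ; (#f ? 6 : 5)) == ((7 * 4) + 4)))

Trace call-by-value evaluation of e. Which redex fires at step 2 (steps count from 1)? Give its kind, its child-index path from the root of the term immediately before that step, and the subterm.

Answer: let at 0.0.1 : (let x = false in 4)

Trace:
step 0: ((((1 * 6) * (let x = false in 4)) == 3) && ((let y = (\z.false) in (if false then 6 else 5)) == ((7 * 4) + 4)))
step 1: [delta@0.0.0] (((6 * (let x = false in 4)) == 3) && ((let y = (\z.false) in (if false then 6 else 5)) == ((7 * 4) + 4)))
step 2: [let@0.0.1] (((6 * 4) == 3) && ((let y = (\z.false) in (if false then 6 else 5)) == ((7 * 4) + 4)))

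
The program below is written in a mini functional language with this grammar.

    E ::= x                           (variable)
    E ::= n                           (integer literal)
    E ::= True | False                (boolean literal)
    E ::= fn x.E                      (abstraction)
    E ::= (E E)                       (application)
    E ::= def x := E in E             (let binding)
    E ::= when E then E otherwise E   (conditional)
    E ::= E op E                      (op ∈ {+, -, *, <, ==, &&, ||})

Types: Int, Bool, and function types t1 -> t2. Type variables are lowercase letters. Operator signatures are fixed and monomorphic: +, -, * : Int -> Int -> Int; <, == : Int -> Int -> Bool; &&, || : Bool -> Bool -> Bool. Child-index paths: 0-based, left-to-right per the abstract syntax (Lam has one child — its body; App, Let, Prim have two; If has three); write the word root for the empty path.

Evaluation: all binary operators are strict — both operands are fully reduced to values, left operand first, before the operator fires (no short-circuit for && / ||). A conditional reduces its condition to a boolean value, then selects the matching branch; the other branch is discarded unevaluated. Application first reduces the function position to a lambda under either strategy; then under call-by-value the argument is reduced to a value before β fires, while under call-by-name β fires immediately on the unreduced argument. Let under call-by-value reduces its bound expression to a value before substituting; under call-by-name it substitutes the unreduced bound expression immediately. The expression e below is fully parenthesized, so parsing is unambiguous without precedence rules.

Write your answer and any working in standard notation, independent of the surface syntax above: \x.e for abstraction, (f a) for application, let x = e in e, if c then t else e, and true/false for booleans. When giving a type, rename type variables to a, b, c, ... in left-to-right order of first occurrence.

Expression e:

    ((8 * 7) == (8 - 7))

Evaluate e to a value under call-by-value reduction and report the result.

Answer: false

Working:
step 0: ((8 * 7) == (8 - 7))
step 1: [delta@0] (56 == (8 - 7))
step 2: [delta@1] (56 == 1)
step 3: [delta@root] false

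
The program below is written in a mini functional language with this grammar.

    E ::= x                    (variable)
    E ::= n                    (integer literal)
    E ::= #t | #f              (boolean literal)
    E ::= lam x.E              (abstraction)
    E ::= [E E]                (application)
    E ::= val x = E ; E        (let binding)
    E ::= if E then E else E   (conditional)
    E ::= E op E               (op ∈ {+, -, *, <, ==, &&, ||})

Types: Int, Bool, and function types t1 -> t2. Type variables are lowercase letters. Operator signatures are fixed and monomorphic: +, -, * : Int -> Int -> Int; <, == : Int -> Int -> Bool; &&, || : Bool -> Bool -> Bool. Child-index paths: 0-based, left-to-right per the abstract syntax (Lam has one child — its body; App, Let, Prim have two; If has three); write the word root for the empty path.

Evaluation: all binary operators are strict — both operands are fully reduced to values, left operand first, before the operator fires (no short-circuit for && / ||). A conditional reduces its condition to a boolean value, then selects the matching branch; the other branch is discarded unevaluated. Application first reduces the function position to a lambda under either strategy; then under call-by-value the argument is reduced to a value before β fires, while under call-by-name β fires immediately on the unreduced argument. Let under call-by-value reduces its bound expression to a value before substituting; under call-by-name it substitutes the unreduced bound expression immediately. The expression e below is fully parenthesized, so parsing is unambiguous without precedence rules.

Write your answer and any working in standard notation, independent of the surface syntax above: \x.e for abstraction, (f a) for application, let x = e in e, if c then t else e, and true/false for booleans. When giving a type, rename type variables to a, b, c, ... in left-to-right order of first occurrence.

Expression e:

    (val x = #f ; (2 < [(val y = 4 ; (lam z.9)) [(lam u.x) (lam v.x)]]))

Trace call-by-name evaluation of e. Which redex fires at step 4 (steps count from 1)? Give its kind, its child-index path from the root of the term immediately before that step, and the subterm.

Working:
step 0: (let x = false in (2 < ((let y = 4 in (\z.9)) ((\u.x) (\v.x)))))
step 1: [let@root] (2 < ((let y = 4 in (\z.9)) ((\u.false) (\v.false))))
step 2: [let@1.0] (2 < ((\z.9) ((\u.false) (\v.false))))
step 3: [beta@1] (2 < 9)
step 4: [delta@root] true

Answer: delta at root : (2 < 9)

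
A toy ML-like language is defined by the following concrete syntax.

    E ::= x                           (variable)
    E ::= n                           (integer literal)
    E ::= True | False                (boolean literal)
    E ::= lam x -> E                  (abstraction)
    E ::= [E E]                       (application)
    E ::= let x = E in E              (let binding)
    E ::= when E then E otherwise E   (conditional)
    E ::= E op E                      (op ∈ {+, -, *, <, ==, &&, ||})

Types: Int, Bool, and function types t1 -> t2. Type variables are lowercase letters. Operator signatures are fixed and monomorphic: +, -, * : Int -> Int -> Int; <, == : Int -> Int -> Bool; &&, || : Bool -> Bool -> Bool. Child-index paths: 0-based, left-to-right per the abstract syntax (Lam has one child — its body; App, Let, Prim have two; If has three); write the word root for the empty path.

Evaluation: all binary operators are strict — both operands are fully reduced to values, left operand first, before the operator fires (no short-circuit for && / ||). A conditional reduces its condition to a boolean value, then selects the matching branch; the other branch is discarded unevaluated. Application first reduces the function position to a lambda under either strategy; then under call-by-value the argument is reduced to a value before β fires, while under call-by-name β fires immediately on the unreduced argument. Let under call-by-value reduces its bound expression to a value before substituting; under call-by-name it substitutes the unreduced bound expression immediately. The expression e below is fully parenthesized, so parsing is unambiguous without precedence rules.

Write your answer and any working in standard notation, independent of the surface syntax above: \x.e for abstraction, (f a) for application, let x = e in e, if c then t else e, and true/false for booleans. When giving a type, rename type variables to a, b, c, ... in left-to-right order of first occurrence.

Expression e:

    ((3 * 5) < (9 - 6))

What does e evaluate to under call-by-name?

Working:
step 0: ((3 * 5) < (9 - 6))
step 1: [delta@0] (15 < (9 - 6))
step 2: [delta@1] (15 < 3)
step 3: [delta@root] false

Answer: false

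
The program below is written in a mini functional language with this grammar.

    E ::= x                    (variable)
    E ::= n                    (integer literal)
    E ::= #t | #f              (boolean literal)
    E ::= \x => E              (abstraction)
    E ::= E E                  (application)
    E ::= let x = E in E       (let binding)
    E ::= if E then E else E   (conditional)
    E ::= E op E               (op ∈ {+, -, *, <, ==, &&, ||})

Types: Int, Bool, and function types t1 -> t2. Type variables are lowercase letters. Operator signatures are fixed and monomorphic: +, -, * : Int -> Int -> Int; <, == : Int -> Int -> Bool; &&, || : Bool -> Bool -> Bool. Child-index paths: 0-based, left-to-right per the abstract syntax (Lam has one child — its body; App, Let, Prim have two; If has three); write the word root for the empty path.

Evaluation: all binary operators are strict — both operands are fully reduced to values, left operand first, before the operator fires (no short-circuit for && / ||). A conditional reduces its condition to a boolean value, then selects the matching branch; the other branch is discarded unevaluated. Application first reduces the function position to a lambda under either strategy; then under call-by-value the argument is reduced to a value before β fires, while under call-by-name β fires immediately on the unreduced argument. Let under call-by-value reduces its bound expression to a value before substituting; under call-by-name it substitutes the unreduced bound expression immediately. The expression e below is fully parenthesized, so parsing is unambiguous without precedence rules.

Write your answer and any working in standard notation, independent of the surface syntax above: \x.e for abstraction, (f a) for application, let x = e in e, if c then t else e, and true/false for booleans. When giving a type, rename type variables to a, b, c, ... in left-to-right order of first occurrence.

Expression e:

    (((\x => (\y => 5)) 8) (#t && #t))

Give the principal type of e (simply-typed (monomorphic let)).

Answer: Int

Derivation:
\y._ : b -> Int
\x._ : a -> b -> Int
  unify a -> b -> Int ~ Int -> c
  unify a ~ Int
  unify b -> Int ~ c
_ _ : b -> Int
  unify Bool ~ Bool
  unify Bool ~ Bool
  unify b -> Int ~ Bool -> d
  unify b ~ Bool
  unify Int ~ d
_ _ : Int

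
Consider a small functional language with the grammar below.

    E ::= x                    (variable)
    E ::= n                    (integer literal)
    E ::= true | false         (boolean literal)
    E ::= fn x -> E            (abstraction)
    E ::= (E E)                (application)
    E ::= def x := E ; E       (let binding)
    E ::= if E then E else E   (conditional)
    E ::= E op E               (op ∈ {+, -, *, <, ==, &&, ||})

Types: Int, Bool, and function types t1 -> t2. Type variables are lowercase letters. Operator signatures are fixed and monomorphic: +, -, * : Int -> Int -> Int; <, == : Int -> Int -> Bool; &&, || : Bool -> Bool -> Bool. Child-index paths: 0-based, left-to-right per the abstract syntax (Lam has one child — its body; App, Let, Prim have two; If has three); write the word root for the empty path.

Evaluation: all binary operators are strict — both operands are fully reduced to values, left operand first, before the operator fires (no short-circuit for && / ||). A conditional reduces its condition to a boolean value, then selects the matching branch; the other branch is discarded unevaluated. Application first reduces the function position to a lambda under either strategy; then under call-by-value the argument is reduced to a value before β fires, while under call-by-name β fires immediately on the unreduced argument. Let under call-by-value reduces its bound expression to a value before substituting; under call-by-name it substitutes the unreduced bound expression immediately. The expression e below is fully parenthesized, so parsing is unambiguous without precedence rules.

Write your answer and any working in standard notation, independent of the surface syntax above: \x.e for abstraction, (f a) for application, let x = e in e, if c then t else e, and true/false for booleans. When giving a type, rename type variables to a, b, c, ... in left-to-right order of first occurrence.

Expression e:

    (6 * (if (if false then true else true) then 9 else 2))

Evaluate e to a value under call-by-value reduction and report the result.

Derivation:
step 0: (6 * (if (if false then true else true) then 9 else 2))
step 1: [if@1.0] (6 * (if true then 9 else 2))
step 2: [if@1] (6 * 9)
step 3: [delta@root] 54

Answer: 54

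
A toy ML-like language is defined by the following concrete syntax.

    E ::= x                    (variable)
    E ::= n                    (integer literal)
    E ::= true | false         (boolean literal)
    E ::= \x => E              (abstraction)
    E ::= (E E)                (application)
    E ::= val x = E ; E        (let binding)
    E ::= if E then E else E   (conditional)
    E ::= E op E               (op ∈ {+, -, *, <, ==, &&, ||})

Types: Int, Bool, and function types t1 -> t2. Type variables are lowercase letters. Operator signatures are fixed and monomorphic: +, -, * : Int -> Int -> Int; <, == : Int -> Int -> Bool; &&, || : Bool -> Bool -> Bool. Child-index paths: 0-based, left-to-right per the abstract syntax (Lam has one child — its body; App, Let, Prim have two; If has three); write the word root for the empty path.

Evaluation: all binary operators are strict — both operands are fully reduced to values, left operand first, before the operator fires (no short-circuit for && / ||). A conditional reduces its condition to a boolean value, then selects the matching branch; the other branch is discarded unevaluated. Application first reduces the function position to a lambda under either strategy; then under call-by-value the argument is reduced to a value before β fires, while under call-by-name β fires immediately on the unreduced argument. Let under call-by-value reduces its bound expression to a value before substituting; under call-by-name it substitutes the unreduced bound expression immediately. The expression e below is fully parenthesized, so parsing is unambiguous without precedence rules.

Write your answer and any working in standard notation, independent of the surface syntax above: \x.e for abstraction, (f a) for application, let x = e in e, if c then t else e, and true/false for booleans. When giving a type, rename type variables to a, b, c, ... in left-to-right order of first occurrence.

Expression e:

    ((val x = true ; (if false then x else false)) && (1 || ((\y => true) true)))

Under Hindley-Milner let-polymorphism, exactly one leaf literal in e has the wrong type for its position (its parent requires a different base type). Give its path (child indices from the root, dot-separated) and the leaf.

Answer: 1.0 : 1

Trace:
let x : Bool
  unify Bool ~ Bool
x : Bool
  unify Bool ~ Bool
  unify Bool ~ Bool
  unify Int ~ Bool
  FAIL: mismatch Int ~ Bool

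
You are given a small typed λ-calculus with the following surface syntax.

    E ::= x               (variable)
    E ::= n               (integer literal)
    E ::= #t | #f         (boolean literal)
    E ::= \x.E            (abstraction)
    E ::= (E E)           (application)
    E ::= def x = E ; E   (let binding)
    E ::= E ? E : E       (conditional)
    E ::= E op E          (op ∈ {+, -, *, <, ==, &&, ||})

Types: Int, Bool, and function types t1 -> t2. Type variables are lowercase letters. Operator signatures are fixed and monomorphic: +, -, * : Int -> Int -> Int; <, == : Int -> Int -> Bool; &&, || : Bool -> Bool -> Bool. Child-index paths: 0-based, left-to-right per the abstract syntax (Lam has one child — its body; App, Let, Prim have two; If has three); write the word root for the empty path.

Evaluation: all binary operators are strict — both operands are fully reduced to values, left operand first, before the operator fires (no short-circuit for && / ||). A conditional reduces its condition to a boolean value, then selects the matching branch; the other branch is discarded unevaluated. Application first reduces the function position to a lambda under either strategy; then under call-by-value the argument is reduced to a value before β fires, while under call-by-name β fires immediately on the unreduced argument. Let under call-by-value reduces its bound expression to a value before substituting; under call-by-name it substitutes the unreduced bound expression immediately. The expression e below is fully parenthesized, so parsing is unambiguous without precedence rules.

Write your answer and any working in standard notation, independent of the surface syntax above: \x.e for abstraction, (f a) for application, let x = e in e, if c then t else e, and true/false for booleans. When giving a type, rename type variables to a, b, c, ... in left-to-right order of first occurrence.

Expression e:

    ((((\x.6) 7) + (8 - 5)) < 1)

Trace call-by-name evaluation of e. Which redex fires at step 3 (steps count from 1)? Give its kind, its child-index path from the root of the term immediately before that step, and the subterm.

Answer: delta at 0 : (6 + 3)

Derivation:
step 0: ((((\x.6) 7) + (8 - 5)) < 1)
step 1: [beta@0.0] ((6 + (8 - 5)) < 1)
step 2: [delta@0.1] ((6 + 3) < 1)
step 3: [delta@0] (9 < 1)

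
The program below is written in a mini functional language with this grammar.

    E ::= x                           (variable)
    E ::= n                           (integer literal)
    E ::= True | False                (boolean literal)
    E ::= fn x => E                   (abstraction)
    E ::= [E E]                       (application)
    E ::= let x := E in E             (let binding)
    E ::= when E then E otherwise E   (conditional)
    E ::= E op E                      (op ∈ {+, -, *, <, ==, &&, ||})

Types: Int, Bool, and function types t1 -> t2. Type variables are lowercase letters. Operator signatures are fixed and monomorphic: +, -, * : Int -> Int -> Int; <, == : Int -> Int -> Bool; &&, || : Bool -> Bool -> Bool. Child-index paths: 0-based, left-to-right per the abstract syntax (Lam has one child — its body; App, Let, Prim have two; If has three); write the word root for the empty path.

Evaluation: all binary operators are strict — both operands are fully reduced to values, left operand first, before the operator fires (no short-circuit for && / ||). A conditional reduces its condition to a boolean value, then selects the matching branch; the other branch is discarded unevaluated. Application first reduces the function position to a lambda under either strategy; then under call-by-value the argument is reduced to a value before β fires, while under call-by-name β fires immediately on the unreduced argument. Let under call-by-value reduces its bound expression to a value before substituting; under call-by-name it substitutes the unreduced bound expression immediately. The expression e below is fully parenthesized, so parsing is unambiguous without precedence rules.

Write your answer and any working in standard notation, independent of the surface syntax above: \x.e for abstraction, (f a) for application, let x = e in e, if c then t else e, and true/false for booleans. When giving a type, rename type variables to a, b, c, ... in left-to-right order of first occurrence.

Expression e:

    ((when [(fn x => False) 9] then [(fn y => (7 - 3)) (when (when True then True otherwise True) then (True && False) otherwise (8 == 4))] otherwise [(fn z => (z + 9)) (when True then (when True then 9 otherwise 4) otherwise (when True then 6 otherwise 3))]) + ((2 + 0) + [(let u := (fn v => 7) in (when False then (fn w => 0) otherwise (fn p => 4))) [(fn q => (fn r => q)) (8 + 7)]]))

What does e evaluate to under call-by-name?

Answer: 24

Derivation:
step 0: ((if ((\x.false) 9) then ((\y.(7 - 3)) (if (if true then true else true) then (true && false) else (8 == 4))) else ((\z.(z + 9)) (if true then (if true then 9 else 4) else (if true then 6 else 3)))) + ((2 + 0) + ((let u = (\v.7) in (if false then (\w.0) else (\p.4))) ((\q.(\r.q)) (8 + 7)))))
step 1: [beta@0.0] ((if false then ((\y.(7 - 3)) (if (if true then true else true) then (true && false) else (8 == 4))) else ((\z.(z + 9)) (if true then (if true then 9 else 4) else (if true then 6 else 3)))) + ((2 + 0) + ((let u = (\v.7) in (if false then (\w.0) else (\p.4))) ((\q.(\r.q)) (8 + 7)))))
step 2: [if@0] (((\z.(z + 9)) (if true then (if true then 9 else 4) else (if true then 6 else 3))) + ((2 + 0) + ((let u = (\v.7) in (if false then (\w.0) else (\p.4))) ((\q.(\r.q)) (8 + 7)))))
step 3: [beta@0] (((if true then (if true then 9 else 4) else (if true then 6 else 3)) + 9) + ((2 + 0) + ((let u = (\v.7) in (if false then (\w.0) else (\p.4))) ((\q.(\r.q)) (8 + 7)))))
step 4: [if@0.0] (((if true then 9 else 4) + 9) + ((2 + 0) + ((let u = (\v.7) in (if false then (\w.0) else (\p.4))) ((\q.(\r.q)) (8 + 7)))))
step 5: [if@0.0] ((9 + 9) + ((2 + 0) + ((let u = (\v.7) in (if false then (\w.0) else (\p.4))) ((\q.(\r.q)) (8 + 7)))))
step 6: [delta@0] (18 + ((2 + 0) + ((let u = (\v.7) in (if false then (\w.0) else (\p.4))) ((\q.(\r.q)) (8 + 7)))))
step 7: [delta@1.0] (18 + (2 + ((let u = (\v.7) in (if false then (\w.0) else (\p.4))) ((\q.(\r.q)) (8 + 7)))))
step 8: [let@1.1.0] (18 + (2 + ((if false then (\w.0) else (\p.4)) ((\q.(\r.q)) (8 + 7)))))
step 9: [if@1.1.0] (18 + (2 + ((\p.4) ((\q.(\r.q)) (8 + 7)))))
step 10: [beta@1.1] (18 + (2 + 4))
step 11: [delta@1] (18 + 6)
step 12: [delta@root] 24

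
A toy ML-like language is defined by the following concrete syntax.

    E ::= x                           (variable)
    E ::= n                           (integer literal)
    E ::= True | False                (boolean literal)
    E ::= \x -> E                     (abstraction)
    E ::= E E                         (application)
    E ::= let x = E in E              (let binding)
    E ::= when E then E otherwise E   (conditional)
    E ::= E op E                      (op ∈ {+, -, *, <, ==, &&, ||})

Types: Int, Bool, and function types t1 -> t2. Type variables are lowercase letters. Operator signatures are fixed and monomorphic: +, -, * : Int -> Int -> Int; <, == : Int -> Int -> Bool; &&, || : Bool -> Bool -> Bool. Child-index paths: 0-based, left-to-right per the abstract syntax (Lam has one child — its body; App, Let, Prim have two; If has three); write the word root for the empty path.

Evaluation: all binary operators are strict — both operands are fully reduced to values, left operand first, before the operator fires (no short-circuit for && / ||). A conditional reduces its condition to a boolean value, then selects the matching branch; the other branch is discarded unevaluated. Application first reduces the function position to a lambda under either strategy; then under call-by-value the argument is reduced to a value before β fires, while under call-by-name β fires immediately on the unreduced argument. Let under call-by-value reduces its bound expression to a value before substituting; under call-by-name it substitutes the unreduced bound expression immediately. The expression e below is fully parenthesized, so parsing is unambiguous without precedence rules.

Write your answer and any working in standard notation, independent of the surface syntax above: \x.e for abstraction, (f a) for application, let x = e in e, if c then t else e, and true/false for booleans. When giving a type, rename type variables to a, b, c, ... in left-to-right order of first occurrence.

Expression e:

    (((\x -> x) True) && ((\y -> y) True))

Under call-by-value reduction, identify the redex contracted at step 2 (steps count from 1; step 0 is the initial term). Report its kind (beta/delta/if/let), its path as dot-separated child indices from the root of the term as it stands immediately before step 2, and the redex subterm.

Working:
step 0: (((\x.x) true) && ((\y.y) true))
step 1: [beta@0] (true && ((\y.y) true))
step 2: [beta@1] (true && true)

Answer: beta at 1 : ((\y.y) true)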